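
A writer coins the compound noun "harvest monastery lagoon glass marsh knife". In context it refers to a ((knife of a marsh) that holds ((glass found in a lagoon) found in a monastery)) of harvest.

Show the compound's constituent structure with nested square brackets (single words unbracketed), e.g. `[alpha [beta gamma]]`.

[harvest [[monastery [lagoon glass]] [marsh knife]]]

Whole compound: head "knife" (specifically "monastery lagoon glass marsh knife"), modifier "harvest".
Inside "monastery lagoon glass marsh knife": head "knife" (specifically "marsh knife"), modifier "monastery lagoon glass".
Inside "monastery lagoon glass": head "glass" (specifically "lagoon glass"), modifier "monastery".
Inside "lagoon glass": head "glass", modifier "lagoon".
Inside "marsh knife": head "knife", modifier "marsh".
Putting it together: [harvest [[monastery [lagoon glass]] [marsh knife]]].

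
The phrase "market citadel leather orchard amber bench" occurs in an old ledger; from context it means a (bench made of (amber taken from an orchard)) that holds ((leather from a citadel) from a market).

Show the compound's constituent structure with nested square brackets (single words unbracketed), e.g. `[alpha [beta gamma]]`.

[[market [citadel leather]] [[orchard amber] bench]]

The outermost head in the paraphrase is "bench" (specifically "orchard amber bench"), modified by "market citadel leather".
"market citadel leather" → head "leather" (specifically "citadel leather"), modifier "market".
"citadel leather" → head "leather", modifier "citadel".
"orchard amber bench" → head "bench", modifier "orchard amber".
"orchard amber" → head "amber", modifier "orchard".
Assembled: [[market [citadel leather]] [[orchard amber] bench]].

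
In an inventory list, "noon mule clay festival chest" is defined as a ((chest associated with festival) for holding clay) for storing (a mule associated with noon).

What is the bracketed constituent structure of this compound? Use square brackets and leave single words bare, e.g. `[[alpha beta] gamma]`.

[[noon mule] [clay [festival chest]]]

At the top level: head "chest" (specifically "clay festival chest"); modifier "noon mule".
Within "noon mule", the head is "mule" and the modifier is "noon".
Within "clay festival chest", the head is "chest" (specifically "festival chest") and the modifier is "clay".
Within "festival chest", the head is "chest" and the modifier is "festival".
So the structure is [[noon mule] [clay [festival chest]]].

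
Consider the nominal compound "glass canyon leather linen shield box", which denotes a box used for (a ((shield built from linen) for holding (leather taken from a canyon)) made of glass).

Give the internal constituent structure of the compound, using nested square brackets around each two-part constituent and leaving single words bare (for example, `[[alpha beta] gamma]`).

Whole compound: head "box", modifier "glass canyon leather linen shield".
Inside "glass canyon leather linen shield": head "shield" (specifically "canyon leather linen shield"), modifier "glass".
Inside "canyon leather linen shield": head "shield" (specifically "linen shield"), modifier "canyon leather".
Inside "canyon leather": head "leather", modifier "canyon".
Inside "linen shield": head "shield", modifier "linen".
Putting it together: [[glass [[canyon leather] [linen shield]]] box].

[[glass [[canyon leather] [linen shield]]] box]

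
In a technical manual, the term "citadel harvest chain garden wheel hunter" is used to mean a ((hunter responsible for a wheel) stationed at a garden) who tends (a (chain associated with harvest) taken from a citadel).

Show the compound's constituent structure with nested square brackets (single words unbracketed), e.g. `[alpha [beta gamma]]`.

At the top level: head "hunter" (specifically "garden wheel hunter"); modifier "citadel harvest chain".
Inside "citadel harvest chain": head "chain" (specifically "harvest chain"), modifier "citadel".
Inside "harvest chain": head "chain", modifier "harvest".
Inside "garden wheel hunter": head "hunter" (specifically "wheel hunter"), modifier "garden".
Inside "wheel hunter": head "hunter", modifier "wheel".
Putting it together: [[citadel [harvest chain]] [garden [wheel hunter]]].

[[citadel [harvest chain]] [garden [wheel hunter]]]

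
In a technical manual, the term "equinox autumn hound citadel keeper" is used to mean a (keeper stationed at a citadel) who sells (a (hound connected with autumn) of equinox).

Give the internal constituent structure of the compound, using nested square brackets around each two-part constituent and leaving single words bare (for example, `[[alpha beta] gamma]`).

Whole compound: head "keeper" (specifically "citadel keeper"), modifier "equinox autumn hound".
Within "equinox autumn hound", the head is "hound" (specifically "autumn hound") and the modifier is "equinox".
Within "autumn hound", the head is "hound" and the modifier is "autumn".
Within "citadel keeper", the head is "keeper" and the modifier is "citadel".
Putting it together: [[equinox [autumn hound]] [citadel keeper]].

[[equinox [autumn hound]] [citadel keeper]]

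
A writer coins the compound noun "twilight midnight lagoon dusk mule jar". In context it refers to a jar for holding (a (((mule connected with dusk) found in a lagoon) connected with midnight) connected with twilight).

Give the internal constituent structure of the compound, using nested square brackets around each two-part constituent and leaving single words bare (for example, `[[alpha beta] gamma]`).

At the top level: head "jar"; modifier "twilight midnight lagoon dusk mule".
Within "twilight midnight lagoon dusk mule", the head is "mule" (specifically "midnight lagoon dusk mule") and the modifier is "twilight".
Within "midnight lagoon dusk mule", the head is "mule" (specifically "lagoon dusk mule") and the modifier is "midnight".
Within "lagoon dusk mule", the head is "mule" (specifically "dusk mule") and the modifier is "lagoon".
Within "dusk mule", the head is "mule" and the modifier is "dusk".
Putting it together: [[twilight [midnight [lagoon [dusk mule]]]] jar].

[[twilight [midnight [lagoon [dusk mule]]]] jar]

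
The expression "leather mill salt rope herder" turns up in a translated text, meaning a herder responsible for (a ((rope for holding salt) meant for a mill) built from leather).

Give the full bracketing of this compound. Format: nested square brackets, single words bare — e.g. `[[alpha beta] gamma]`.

[[leather [mill [salt rope]]] herder]

Overall it is a kind of herder; the modifier is "leather mill salt rope".
Within "leather mill salt rope", the head is "rope" (specifically "mill salt rope") and the modifier is "leather".
Within "mill salt rope", the head is "rope" (specifically "salt rope") and the modifier is "mill".
Within "salt rope", the head is "rope" and the modifier is "salt".
Putting it together: [[leather [mill [salt rope]]] herder].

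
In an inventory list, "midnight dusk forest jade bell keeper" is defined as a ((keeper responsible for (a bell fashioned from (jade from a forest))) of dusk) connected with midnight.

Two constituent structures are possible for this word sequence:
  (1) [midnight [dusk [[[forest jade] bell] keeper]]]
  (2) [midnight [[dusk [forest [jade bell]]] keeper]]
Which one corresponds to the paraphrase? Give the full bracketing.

The paraphrase's head is the "keeper" part ("dusk forest jade bell keeper"); its modifier is "midnight".
That top-level split, carried through the inner groups, gives [midnight [dusk [[[forest jade] bell] keeper]]].

[midnight [dusk [[[forest jade] bell] keeper]]]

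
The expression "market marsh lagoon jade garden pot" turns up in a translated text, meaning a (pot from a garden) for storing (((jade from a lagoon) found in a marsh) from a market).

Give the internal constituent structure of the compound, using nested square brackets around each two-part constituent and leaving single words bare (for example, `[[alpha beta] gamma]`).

Overall it is a kind of pot (specifically "garden pot"); the modifier is "market marsh lagoon jade".
Inside "market marsh lagoon jade": head "jade" (specifically "marsh lagoon jade"), modifier "market".
Inside "marsh lagoon jade": head "jade" (specifically "lagoon jade"), modifier "marsh".
Inside "lagoon jade": head "jade", modifier "lagoon".
Inside "garden pot": head "pot", modifier "garden".
So the structure is [[market [marsh [lagoon jade]]] [garden pot]].

[[market [marsh [lagoon jade]]] [garden pot]]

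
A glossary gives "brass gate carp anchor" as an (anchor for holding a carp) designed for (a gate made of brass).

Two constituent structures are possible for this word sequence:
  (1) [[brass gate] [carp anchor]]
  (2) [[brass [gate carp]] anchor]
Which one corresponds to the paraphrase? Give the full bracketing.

The paraphrase's head is the "anchor" part ("carp anchor"); its modifier is "brass gate".
That top-level split, carried through the inner groups, gives [[brass gate] [carp anchor]].

[[brass gate] [carp anchor]]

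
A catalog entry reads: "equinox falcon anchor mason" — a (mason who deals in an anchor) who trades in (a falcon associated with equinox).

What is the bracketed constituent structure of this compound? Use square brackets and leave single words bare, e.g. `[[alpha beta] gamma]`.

[[equinox falcon] [anchor mason]]

The outermost head in the paraphrase is "mason" (specifically "anchor mason"), modified by "equinox falcon".
Within "equinox falcon", the head is "falcon" and the modifier is "equinox".
Within "anchor mason", the head is "mason" and the modifier is "anchor".
Putting it together: [[equinox falcon] [anchor mason]].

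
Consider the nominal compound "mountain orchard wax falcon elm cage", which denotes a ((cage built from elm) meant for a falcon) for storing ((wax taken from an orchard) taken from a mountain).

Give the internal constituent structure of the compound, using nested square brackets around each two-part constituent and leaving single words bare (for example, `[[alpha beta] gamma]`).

The outermost head in the paraphrase is "cage" (specifically "falcon elm cage"), modified by "mountain orchard wax".
"mountain orchard wax" → head "wax" (specifically "orchard wax"), modifier "mountain".
"orchard wax" → head "wax", modifier "orchard".
"falcon elm cage" → head "cage" (specifically "elm cage"), modifier "falcon".
"elm cage" → head "cage", modifier "elm".
Assembled: [[mountain [orchard wax]] [falcon [elm cage]]].

[[mountain [orchard wax]] [falcon [elm cage]]]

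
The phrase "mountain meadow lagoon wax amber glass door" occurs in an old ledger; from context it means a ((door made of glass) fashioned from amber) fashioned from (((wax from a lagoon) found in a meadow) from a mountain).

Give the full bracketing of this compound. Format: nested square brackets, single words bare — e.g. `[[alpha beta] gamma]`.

[[mountain [meadow [lagoon wax]]] [amber [glass door]]]

The outermost head in the paraphrase is "door" (specifically "amber glass door"), modified by "mountain meadow lagoon wax".
Inside "mountain meadow lagoon wax": head "wax" (specifically "meadow lagoon wax"), modifier "mountain".
Inside "meadow lagoon wax": head "wax" (specifically "lagoon wax"), modifier "meadow".
Inside "lagoon wax": head "wax", modifier "lagoon".
Inside "amber glass door": head "door" (specifically "glass door"), modifier "amber".
Inside "glass door": head "door", modifier "glass".
Putting it together: [[mountain [meadow [lagoon wax]]] [amber [glass door]]].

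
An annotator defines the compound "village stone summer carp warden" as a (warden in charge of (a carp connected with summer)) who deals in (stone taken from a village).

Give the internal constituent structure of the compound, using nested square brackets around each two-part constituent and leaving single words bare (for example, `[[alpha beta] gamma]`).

At the top level: head "warden" (specifically "summer carp warden"); modifier "village stone".
Within "village stone", the head is "stone" and the modifier is "village".
Within "summer carp warden", the head is "warden" and the modifier is "summer carp".
Within "summer carp", the head is "carp" and the modifier is "summer".
Assembled: [[village stone] [[summer carp] warden]].

[[village stone] [[summer carp] warden]]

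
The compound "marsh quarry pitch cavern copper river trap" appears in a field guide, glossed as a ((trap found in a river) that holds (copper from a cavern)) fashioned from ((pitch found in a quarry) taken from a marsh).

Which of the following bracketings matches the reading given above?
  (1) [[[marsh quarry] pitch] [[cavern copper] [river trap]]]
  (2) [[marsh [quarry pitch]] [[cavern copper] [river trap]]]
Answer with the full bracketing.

The paraphrase's head is the "trap" part ("cavern copper river trap"); its modifier is "marsh quarry pitch".
That top-level split, carried through the inner groups, gives [[marsh [quarry pitch]] [[cavern copper] [river trap]]].

[[marsh [quarry pitch]] [[cavern copper] [river trap]]]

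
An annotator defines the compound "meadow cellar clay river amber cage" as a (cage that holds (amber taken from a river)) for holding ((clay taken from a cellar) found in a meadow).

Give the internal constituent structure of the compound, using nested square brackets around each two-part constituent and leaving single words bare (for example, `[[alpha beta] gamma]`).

[[meadow [cellar clay]] [[river amber] cage]]

Whole compound: head "cage" (specifically "river amber cage"), modifier "meadow cellar clay".
Inside "meadow cellar clay": head "clay" (specifically "cellar clay"), modifier "meadow".
Inside "cellar clay": head "clay", modifier "cellar".
Inside "river amber cage": head "cage", modifier "river amber".
Inside "river amber": head "amber", modifier "river".
Assembled: [[meadow [cellar clay]] [[river amber] cage]].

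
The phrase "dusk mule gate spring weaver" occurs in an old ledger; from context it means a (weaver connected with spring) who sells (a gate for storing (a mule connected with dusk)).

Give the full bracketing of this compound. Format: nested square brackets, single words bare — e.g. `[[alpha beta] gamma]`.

[[[dusk mule] gate] [spring weaver]]

At the top level: head "weaver" (specifically "spring weaver"); modifier "dusk mule gate".
Inside "dusk mule gate": head "gate", modifier "dusk mule".
Inside "dusk mule": head "mule", modifier "dusk".
Inside "spring weaver": head "weaver", modifier "spring".
So the structure is [[[dusk mule] gate] [spring weaver]].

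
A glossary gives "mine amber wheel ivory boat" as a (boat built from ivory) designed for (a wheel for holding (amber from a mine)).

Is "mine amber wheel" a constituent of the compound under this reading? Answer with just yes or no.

The paraphrase groups the words so that "mine amber wheel" is one unit: it corresponds to a single parenthesized sub-phrase.
The full structure is [[[mine amber] wheel] [ivory boat]], in which [mine amber wheel] is a constituent.

yes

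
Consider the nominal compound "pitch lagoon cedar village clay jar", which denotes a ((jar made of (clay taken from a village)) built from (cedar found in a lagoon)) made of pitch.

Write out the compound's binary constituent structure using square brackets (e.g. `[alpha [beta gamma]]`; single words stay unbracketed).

[pitch [[lagoon cedar] [[village clay] jar]]]

At the top level: head "jar" (specifically "lagoon cedar village clay jar"); modifier "pitch".
Within "lagoon cedar village clay jar", the head is "jar" (specifically "village clay jar") and the modifier is "lagoon cedar".
Within "lagoon cedar", the head is "cedar" and the modifier is "lagoon".
Within "village clay jar", the head is "jar" and the modifier is "village clay".
Within "village clay", the head is "clay" and the modifier is "village".
Putting it together: [pitch [[lagoon cedar] [[village clay] jar]]].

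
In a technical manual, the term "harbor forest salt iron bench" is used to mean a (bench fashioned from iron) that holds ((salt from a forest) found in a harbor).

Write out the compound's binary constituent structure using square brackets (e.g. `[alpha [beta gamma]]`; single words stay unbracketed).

[[harbor [forest salt]] [iron bench]]

At the top level: head "bench" (specifically "iron bench"); modifier "harbor forest salt".
Within "harbor forest salt", the head is "salt" (specifically "forest salt") and the modifier is "harbor".
Within "forest salt", the head is "salt" and the modifier is "forest".
Within "iron bench", the head is "bench" and the modifier is "iron".
Assembled: [[harbor [forest salt]] [iron bench]].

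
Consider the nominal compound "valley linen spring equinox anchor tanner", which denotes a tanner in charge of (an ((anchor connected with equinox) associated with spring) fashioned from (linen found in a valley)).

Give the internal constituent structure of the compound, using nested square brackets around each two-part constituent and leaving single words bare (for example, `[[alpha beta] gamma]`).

[[[valley linen] [spring [equinox anchor]]] tanner]

The outermost head in the paraphrase is "tanner", modified by "valley linen spring equinox anchor".
Inside "valley linen spring equinox anchor": head "anchor" (specifically "spring equinox anchor"), modifier "valley linen".
Inside "valley linen": head "linen", modifier "valley".
Inside "spring equinox anchor": head "anchor" (specifically "equinox anchor"), modifier "spring".
Inside "equinox anchor": head "anchor", modifier "equinox".
Assembled: [[[valley linen] [spring [equinox anchor]]] tanner].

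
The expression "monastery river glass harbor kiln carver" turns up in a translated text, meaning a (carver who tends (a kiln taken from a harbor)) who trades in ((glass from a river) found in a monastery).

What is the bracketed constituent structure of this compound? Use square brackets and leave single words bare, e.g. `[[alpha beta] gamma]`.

Whole compound: head "carver" (specifically "harbor kiln carver"), modifier "monastery river glass".
Inside "monastery river glass": head "glass" (specifically "river glass"), modifier "monastery".
Inside "river glass": head "glass", modifier "river".
Inside "harbor kiln carver": head "carver", modifier "harbor kiln".
Inside "harbor kiln": head "kiln", modifier "harbor".
Assembled: [[monastery [river glass]] [[harbor kiln] carver]].

[[monastery [river glass]] [[harbor kiln] carver]]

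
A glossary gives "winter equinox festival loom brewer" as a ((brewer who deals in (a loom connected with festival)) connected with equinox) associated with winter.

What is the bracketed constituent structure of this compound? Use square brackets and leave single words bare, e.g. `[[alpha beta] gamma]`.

The outermost head in the paraphrase is "brewer" (specifically "equinox festival loom brewer"), modified by "winter".
Within "equinox festival loom brewer", the head is "brewer" (specifically "festival loom brewer") and the modifier is "equinox".
Within "festival loom brewer", the head is "brewer" and the modifier is "festival loom".
Within "festival loom", the head is "loom" and the modifier is "festival".
So the structure is [winter [equinox [[festival loom] brewer]]].

[winter [equinox [[festival loom] brewer]]]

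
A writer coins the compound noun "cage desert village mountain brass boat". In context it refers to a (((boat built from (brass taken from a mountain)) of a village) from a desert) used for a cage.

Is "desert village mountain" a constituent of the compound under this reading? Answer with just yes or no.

no

The top-level split is [cage] [desert village mountain brass boat]; the full structure is [cage [desert [village [[mountain brass] boat]]]].
"desert village mountain" straddles a constituent boundary, so it is not a single unit.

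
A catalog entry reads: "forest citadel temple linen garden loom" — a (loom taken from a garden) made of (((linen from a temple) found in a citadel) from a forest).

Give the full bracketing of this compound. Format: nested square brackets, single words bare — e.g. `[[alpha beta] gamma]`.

Whole compound: head "loom" (specifically "garden loom"), modifier "forest citadel temple linen".
Inside "forest citadel temple linen": head "linen" (specifically "citadel temple linen"), modifier "forest".
Inside "citadel temple linen": head "linen" (specifically "temple linen"), modifier "citadel".
Inside "temple linen": head "linen", modifier "temple".
Inside "garden loom": head "loom", modifier "garden".
Assembled: [[forest [citadel [temple linen]]] [garden loom]].

[[forest [citadel [temple linen]]] [garden loom]]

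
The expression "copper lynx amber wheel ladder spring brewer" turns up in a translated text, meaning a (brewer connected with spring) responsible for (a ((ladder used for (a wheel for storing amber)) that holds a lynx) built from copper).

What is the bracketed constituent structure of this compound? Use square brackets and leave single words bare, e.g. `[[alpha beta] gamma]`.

[[copper [lynx [[amber wheel] ladder]]] [spring brewer]]

Overall it is a kind of brewer (specifically "spring brewer"); the modifier is "copper lynx amber wheel ladder".
Inside "copper lynx amber wheel ladder": head "ladder" (specifically "lynx amber wheel ladder"), modifier "copper".
Inside "lynx amber wheel ladder": head "ladder" (specifically "amber wheel ladder"), modifier "lynx".
Inside "amber wheel ladder": head "ladder", modifier "amber wheel".
Inside "amber wheel": head "wheel", modifier "amber".
Inside "spring brewer": head "brewer", modifier "spring".
Putting it together: [[copper [lynx [[amber wheel] ladder]]] [spring brewer]].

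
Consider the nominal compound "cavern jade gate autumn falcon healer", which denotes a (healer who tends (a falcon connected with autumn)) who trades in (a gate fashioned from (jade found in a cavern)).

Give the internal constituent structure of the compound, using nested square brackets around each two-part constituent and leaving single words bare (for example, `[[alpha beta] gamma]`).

Whole compound: head "healer" (specifically "autumn falcon healer"), modifier "cavern jade gate".
"cavern jade gate" → head "gate", modifier "cavern jade".
"cavern jade" → head "jade", modifier "cavern".
"autumn falcon healer" → head "healer", modifier "autumn falcon".
"autumn falcon" → head "falcon", modifier "autumn".
Assembled: [[[cavern jade] gate] [[autumn falcon] healer]].

[[[cavern jade] gate] [[autumn falcon] healer]]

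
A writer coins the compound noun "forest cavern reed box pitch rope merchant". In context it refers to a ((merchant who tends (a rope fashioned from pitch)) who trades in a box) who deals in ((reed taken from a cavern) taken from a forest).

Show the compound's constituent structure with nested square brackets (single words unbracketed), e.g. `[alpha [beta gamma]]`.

At the top level: head "merchant" (specifically "box pitch rope merchant"); modifier "forest cavern reed".
Within "forest cavern reed", the head is "reed" (specifically "cavern reed") and the modifier is "forest".
Within "cavern reed", the head is "reed" and the modifier is "cavern".
Within "box pitch rope merchant", the head is "merchant" (specifically "pitch rope merchant") and the modifier is "box".
Within "pitch rope merchant", the head is "merchant" and the modifier is "pitch rope".
Within "pitch rope", the head is "rope" and the modifier is "pitch".
Putting it together: [[forest [cavern reed]] [box [[pitch rope] merchant]]].

[[forest [cavern reed]] [box [[pitch rope] merchant]]]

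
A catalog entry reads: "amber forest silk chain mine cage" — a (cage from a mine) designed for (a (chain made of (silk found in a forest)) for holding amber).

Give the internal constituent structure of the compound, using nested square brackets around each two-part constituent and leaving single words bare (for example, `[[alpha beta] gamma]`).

At the top level: head "cage" (specifically "mine cage"); modifier "amber forest silk chain".
Inside "amber forest silk chain": head "chain" (specifically "forest silk chain"), modifier "amber".
Inside "forest silk chain": head "chain", modifier "forest silk".
Inside "forest silk": head "silk", modifier "forest".
Inside "mine cage": head "cage", modifier "mine".
So the structure is [[amber [[forest silk] chain]] [mine cage]].

[[amber [[forest silk] chain]] [mine cage]]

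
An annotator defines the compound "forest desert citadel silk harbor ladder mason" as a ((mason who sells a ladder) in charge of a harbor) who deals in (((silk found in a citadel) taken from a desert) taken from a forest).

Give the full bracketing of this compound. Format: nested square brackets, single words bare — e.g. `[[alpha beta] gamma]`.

Overall it is a kind of mason (specifically "harbor ladder mason"); the modifier is "forest desert citadel silk".
"forest desert citadel silk" → head "silk" (specifically "desert citadel silk"), modifier "forest".
"desert citadel silk" → head "silk" (specifically "citadel silk"), modifier "desert".
"citadel silk" → head "silk", modifier "citadel".
"harbor ladder mason" → head "mason" (specifically "ladder mason"), modifier "harbor".
"ladder mason" → head "mason", modifier "ladder".
Assembled: [[forest [desert [citadel silk]]] [harbor [ladder mason]]].

[[forest [desert [citadel silk]]] [harbor [ladder mason]]]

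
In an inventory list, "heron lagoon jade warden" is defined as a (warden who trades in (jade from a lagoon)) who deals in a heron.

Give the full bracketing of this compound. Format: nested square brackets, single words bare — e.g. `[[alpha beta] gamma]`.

The outermost head in the paraphrase is "warden" (specifically "lagoon jade warden"), modified by "heron".
Within "lagoon jade warden", the head is "warden" and the modifier is "lagoon jade".
Within "lagoon jade", the head is "jade" and the modifier is "lagoon".
Putting it together: [heron [[lagoon jade] warden]].

[heron [[lagoon jade] warden]]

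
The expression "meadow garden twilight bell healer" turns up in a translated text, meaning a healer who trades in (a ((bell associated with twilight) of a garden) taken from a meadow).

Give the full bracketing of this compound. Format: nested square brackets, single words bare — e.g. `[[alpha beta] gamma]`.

[[meadow [garden [twilight bell]]] healer]

At the top level: head "healer"; modifier "meadow garden twilight bell".
Within "meadow garden twilight bell", the head is "bell" (specifically "garden twilight bell") and the modifier is "meadow".
Within "garden twilight bell", the head is "bell" (specifically "twilight bell") and the modifier is "garden".
Within "twilight bell", the head is "bell" and the modifier is "twilight".
Assembled: [[meadow [garden [twilight bell]]] healer].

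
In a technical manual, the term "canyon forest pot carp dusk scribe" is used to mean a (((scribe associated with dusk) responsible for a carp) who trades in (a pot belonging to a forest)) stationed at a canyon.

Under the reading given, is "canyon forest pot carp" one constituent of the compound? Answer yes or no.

The top-level split is [canyon] [forest pot carp dusk scribe]; the full structure is [canyon [[forest pot] [carp [dusk scribe]]]].
"canyon forest pot carp" straddles a constituent boundary, so it is not a single unit.

no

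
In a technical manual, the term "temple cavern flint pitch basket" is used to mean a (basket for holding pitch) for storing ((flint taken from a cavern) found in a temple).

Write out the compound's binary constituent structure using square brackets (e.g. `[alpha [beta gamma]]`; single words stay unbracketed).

[[temple [cavern flint]] [pitch basket]]

Overall it is a kind of basket (specifically "pitch basket"); the modifier is "temple cavern flint".
Within "temple cavern flint", the head is "flint" (specifically "cavern flint") and the modifier is "temple".
Within "cavern flint", the head is "flint" and the modifier is "cavern".
Within "pitch basket", the head is "basket" and the modifier is "pitch".
Assembled: [[temple [cavern flint]] [pitch basket]].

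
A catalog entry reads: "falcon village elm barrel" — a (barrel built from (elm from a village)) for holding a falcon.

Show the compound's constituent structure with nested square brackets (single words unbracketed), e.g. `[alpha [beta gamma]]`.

[falcon [[village elm] barrel]]

The outermost head in the paraphrase is "barrel" (specifically "village elm barrel"), modified by "falcon".
"village elm barrel" → head "barrel", modifier "village elm".
"village elm" → head "elm", modifier "village".
Assembled: [falcon [[village elm] barrel]].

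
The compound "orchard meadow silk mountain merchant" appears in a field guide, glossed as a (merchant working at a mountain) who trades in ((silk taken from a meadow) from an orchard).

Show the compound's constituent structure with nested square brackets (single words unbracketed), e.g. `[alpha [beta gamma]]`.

[[orchard [meadow silk]] [mountain merchant]]

Whole compound: head "merchant" (specifically "mountain merchant"), modifier "orchard meadow silk".
"orchard meadow silk" → head "silk" (specifically "meadow silk"), modifier "orchard".
"meadow silk" → head "silk", modifier "meadow".
"mountain merchant" → head "merchant", modifier "mountain".
So the structure is [[orchard [meadow silk]] [mountain merchant]].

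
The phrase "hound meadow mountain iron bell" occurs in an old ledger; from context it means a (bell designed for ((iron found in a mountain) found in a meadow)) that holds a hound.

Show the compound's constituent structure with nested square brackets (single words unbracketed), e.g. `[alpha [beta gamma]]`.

Whole compound: head "bell" (specifically "meadow mountain iron bell"), modifier "hound".
Within "meadow mountain iron bell", the head is "bell" and the modifier is "meadow mountain iron".
Within "meadow mountain iron", the head is "iron" (specifically "mountain iron") and the modifier is "meadow".
Within "mountain iron", the head is "iron" and the modifier is "mountain".
Putting it together: [hound [[meadow [mountain iron]] bell]].

[hound [[meadow [mountain iron]] bell]]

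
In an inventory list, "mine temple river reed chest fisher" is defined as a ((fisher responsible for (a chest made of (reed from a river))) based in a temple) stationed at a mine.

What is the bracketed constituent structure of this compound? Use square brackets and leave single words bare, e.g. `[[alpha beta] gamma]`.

At the top level: head "fisher" (specifically "temple river reed chest fisher"); modifier "mine".
Within "temple river reed chest fisher", the head is "fisher" (specifically "river reed chest fisher") and the modifier is "temple".
Within "river reed chest fisher", the head is "fisher" and the modifier is "river reed chest".
Within "river reed chest", the head is "chest" and the modifier is "river reed".
Within "river reed", the head is "reed" and the modifier is "river".
Putting it together: [mine [temple [[[river reed] chest] fisher]]].

[mine [temple [[[river reed] chest] fisher]]]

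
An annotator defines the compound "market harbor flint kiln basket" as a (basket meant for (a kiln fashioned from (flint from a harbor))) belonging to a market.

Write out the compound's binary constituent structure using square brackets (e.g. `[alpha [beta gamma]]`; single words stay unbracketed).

Whole compound: head "basket" (specifically "harbor flint kiln basket"), modifier "market".
Inside "harbor flint kiln basket": head "basket", modifier "harbor flint kiln".
Inside "harbor flint kiln": head "kiln", modifier "harbor flint".
Inside "harbor flint": head "flint", modifier "harbor".
Putting it together: [market [[[harbor flint] kiln] basket]].

[market [[[harbor flint] kiln] basket]]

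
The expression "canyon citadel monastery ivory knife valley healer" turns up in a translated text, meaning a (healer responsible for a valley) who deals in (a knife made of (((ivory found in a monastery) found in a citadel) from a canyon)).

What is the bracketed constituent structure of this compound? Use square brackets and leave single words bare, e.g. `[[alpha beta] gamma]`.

Overall it is a kind of healer (specifically "valley healer"); the modifier is "canyon citadel monastery ivory knife".
Within "canyon citadel monastery ivory knife", the head is "knife" and the modifier is "canyon citadel monastery ivory".
Within "canyon citadel monastery ivory", the head is "ivory" (specifically "citadel monastery ivory") and the modifier is "canyon".
Within "citadel monastery ivory", the head is "ivory" (specifically "monastery ivory") and the modifier is "citadel".
Within "monastery ivory", the head is "ivory" and the modifier is "monastery".
Within "valley healer", the head is "healer" and the modifier is "valley".
Assembled: [[[canyon [citadel [monastery ivory]]] knife] [valley healer]].

[[[canyon [citadel [monastery ivory]]] knife] [valley healer]]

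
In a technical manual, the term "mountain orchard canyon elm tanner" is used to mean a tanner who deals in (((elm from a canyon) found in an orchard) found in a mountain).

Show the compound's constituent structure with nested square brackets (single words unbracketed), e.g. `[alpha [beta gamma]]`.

At the top level: head "tanner"; modifier "mountain orchard canyon elm".
Within "mountain orchard canyon elm", the head is "elm" (specifically "orchard canyon elm") and the modifier is "mountain".
Within "orchard canyon elm", the head is "elm" (specifically "canyon elm") and the modifier is "orchard".
Within "canyon elm", the head is "elm" and the modifier is "canyon".
Putting it together: [[mountain [orchard [canyon elm]]] tanner].

[[mountain [orchard [canyon elm]]] tanner]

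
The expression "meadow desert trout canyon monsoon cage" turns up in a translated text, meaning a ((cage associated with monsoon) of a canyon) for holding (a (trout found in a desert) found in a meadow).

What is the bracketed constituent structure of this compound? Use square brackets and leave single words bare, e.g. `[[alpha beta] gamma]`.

Whole compound: head "cage" (specifically "canyon monsoon cage"), modifier "meadow desert trout".
Within "meadow desert trout", the head is "trout" (specifically "desert trout") and the modifier is "meadow".
Within "desert trout", the head is "trout" and the modifier is "desert".
Within "canyon monsoon cage", the head is "cage" (specifically "monsoon cage") and the modifier is "canyon".
Within "monsoon cage", the head is "cage" and the modifier is "monsoon".
Putting it together: [[meadow [desert trout]] [canyon [monsoon cage]]].

[[meadow [desert trout]] [canyon [monsoon cage]]]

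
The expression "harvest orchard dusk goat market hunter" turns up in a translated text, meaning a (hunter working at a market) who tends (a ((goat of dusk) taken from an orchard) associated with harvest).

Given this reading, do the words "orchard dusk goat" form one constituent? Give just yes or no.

The paraphrase groups the words so that "orchard dusk goat" is one unit: it corresponds to a single parenthesized sub-phrase.
The full structure is [[harvest [orchard [dusk goat]]] [market hunter]], in which [orchard dusk goat] is a constituent.

yes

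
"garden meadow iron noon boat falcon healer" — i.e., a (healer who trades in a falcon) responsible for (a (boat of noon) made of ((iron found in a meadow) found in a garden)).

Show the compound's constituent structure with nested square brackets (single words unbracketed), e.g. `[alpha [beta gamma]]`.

[[[garden [meadow iron]] [noon boat]] [falcon healer]]

Whole compound: head "healer" (specifically "falcon healer"), modifier "garden meadow iron noon boat".
Inside "garden meadow iron noon boat": head "boat" (specifically "noon boat"), modifier "garden meadow iron".
Inside "garden meadow iron": head "iron" (specifically "meadow iron"), modifier "garden".
Inside "meadow iron": head "iron", modifier "meadow".
Inside "noon boat": head "boat", modifier "noon".
Inside "falcon healer": head "healer", modifier "falcon".
So the structure is [[[garden [meadow iron]] [noon boat]] [falcon healer]].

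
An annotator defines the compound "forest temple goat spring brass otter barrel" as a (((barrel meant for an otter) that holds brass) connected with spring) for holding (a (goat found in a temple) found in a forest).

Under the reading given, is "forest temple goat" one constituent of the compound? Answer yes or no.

yes

The paraphrase groups the words so that "forest temple goat" is one unit: it corresponds to a single parenthesized sub-phrase.
The full structure is [[forest [temple goat]] [spring [brass [otter barrel]]]], in which [forest temple goat] is a constituent.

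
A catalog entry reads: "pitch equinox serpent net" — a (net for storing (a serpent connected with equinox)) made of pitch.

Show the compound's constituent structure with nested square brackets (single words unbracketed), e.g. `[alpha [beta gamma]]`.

At the top level: head "net" (specifically "equinox serpent net"); modifier "pitch".
"equinox serpent net" → head "net", modifier "equinox serpent".
"equinox serpent" → head "serpent", modifier "equinox".
Putting it together: [pitch [[equinox serpent] net]].

[pitch [[equinox serpent] net]]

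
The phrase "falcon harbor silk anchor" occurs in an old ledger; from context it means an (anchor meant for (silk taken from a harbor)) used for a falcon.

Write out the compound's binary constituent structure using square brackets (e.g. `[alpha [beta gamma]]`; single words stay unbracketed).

At the top level: head "anchor" (specifically "harbor silk anchor"); modifier "falcon".
"harbor silk anchor" → head "anchor", modifier "harbor silk".
"harbor silk" → head "silk", modifier "harbor".
Putting it together: [falcon [[harbor silk] anchor]].

[falcon [[harbor silk] anchor]]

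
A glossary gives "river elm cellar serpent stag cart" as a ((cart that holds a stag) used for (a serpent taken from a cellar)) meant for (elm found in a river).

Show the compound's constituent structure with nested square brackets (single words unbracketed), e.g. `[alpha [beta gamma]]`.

The outermost head in the paraphrase is "cart" (specifically "cellar serpent stag cart"), modified by "river elm".
"river elm" → head "elm", modifier "river".
"cellar serpent stag cart" → head "cart" (specifically "stag cart"), modifier "cellar serpent".
"cellar serpent" → head "serpent", modifier "cellar".
"stag cart" → head "cart", modifier "stag".
Assembled: [[river elm] [[cellar serpent] [stag cart]]].

[[river elm] [[cellar serpent] [stag cart]]]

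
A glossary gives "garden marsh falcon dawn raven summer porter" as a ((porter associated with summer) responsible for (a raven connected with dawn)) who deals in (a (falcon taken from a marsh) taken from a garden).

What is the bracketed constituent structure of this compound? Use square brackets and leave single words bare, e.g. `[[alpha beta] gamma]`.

[[garden [marsh falcon]] [[dawn raven] [summer porter]]]

At the top level: head "porter" (specifically "dawn raven summer porter"); modifier "garden marsh falcon".
Within "garden marsh falcon", the head is "falcon" (specifically "marsh falcon") and the modifier is "garden".
Within "marsh falcon", the head is "falcon" and the modifier is "marsh".
Within "dawn raven summer porter", the head is "porter" (specifically "summer porter") and the modifier is "dawn raven".
Within "dawn raven", the head is "raven" and the modifier is "dawn".
Within "summer porter", the head is "porter" and the modifier is "summer".
Putting it together: [[garden [marsh falcon]] [[dawn raven] [summer porter]]].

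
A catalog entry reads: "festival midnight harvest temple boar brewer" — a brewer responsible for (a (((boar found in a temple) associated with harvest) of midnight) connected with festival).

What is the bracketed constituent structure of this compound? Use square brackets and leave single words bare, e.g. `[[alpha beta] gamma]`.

Whole compound: head "brewer", modifier "festival midnight harvest temple boar".
"festival midnight harvest temple boar" → head "boar" (specifically "midnight harvest temple boar"), modifier "festival".
"midnight harvest temple boar" → head "boar" (specifically "harvest temple boar"), modifier "midnight".
"harvest temple boar" → head "boar" (specifically "temple boar"), modifier "harvest".
"temple boar" → head "boar", modifier "temple".
Assembled: [[festival [midnight [harvest [temple boar]]]] brewer].

[[festival [midnight [harvest [temple boar]]]] brewer]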